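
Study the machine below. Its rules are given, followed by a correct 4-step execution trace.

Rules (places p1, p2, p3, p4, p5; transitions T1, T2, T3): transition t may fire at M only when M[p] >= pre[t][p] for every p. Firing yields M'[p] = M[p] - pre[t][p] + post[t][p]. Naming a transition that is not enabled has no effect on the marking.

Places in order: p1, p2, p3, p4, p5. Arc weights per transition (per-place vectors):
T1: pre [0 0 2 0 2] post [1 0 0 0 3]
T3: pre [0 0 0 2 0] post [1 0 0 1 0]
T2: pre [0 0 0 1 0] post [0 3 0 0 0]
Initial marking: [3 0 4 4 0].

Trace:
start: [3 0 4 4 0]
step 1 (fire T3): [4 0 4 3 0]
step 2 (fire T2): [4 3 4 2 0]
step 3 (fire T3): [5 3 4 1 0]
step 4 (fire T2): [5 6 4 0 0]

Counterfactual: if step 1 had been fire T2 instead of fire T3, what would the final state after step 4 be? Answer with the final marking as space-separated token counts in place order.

(re-executing from step 1 with the substitution; state before step 1: [3 0 4 4 0])
step 1 (fire T2): [3 3 4 3 0]
step 2 (fire T2): [3 6 4 2 0]
step 3 (fire T3): [4 6 4 1 0]
step 4 (fire T2): [4 9 4 0 0]

4 9 4 0 0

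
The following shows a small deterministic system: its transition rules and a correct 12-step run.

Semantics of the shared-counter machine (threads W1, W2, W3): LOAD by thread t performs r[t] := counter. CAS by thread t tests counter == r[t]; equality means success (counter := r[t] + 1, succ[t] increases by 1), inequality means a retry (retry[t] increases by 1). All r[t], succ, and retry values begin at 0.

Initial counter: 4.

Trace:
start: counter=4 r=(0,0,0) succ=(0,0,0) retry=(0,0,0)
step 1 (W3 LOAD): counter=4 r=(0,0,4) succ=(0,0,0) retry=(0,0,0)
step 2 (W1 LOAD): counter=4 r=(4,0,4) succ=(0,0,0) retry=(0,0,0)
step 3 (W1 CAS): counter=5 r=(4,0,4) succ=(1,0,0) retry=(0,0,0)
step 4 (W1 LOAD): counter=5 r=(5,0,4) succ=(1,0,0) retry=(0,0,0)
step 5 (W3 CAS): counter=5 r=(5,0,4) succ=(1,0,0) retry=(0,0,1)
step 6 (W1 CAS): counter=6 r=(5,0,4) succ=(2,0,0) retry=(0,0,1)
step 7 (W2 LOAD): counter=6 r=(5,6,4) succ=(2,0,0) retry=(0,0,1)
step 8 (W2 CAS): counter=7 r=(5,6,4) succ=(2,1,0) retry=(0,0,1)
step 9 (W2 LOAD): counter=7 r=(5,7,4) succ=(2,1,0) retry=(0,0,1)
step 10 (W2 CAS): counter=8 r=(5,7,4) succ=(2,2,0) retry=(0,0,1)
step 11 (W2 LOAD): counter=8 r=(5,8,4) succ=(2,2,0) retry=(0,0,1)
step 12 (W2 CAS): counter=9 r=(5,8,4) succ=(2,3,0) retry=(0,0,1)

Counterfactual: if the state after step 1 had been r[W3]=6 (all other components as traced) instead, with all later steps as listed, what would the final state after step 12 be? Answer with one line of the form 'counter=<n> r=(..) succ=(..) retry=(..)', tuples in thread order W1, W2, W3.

counter=9 r=(5,8,6) succ=(2,3,0) retry=(0,0,1)

state after step 1 := counter=4 r=(0,0,6) succ=(0,0,0) retry=(0,0,0)
step 2 (W1 LOAD): counter=4 r=(4,0,6) succ=(0,0,0) retry=(0,0,0)
step 3 (W1 CAS): counter=5 r=(4,0,6) succ=(1,0,0) retry=(0,0,0)
step 4 (W1 LOAD): counter=5 r=(5,0,6) succ=(1,0,0) retry=(0,0,0)
step 5 (W3 CAS): counter=5 r=(5,0,6) succ=(1,0,0) retry=(0,0,1)
step 6 (W1 CAS): counter=6 r=(5,0,6) succ=(2,0,0) retry=(0,0,1)
step 7 (W2 LOAD): counter=6 r=(5,6,6) succ=(2,0,0) retry=(0,0,1)
step 8 (W2 CAS): counter=7 r=(5,6,6) succ=(2,1,0) retry=(0,0,1)
step 9 (W2 LOAD): counter=7 r=(5,7,6) succ=(2,1,0) retry=(0,0,1)
step 10 (W2 CAS): counter=8 r=(5,7,6) succ=(2,2,0) retry=(0,0,1)
step 11 (W2 LOAD): counter=8 r=(5,8,6) succ=(2,2,0) retry=(0,0,1)
step 12 (W2 CAS): counter=9 r=(5,8,6) succ=(2,3,0) retry=(0,0,1)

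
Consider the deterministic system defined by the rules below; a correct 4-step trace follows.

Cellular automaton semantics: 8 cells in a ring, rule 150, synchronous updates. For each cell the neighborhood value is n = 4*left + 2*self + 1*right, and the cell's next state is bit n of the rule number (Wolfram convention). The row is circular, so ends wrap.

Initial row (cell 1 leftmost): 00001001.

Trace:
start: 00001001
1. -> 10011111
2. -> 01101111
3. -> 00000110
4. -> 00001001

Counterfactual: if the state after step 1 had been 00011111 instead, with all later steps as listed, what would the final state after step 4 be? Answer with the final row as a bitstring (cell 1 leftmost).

10111111

state after step 1 := 00011111
2. -> 10101110
3. -> 10100100
4. -> 10111111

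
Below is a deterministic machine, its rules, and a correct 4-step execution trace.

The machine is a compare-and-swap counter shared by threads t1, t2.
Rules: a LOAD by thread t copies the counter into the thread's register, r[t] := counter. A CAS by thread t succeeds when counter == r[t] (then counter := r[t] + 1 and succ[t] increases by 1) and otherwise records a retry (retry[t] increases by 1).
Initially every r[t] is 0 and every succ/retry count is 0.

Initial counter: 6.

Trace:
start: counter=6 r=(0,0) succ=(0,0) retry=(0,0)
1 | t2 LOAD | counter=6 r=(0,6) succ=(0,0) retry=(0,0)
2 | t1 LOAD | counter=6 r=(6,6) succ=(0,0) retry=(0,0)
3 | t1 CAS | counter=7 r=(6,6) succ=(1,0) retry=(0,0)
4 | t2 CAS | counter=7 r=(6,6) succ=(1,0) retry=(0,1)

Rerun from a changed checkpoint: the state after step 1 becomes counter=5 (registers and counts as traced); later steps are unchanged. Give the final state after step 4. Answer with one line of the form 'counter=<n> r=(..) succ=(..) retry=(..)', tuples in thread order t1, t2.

state after step 1 := counter=5 r=(0,6) succ=(0,0) retry=(0,0)
2 | t1 LOAD | counter=5 r=(5,6) succ=(0,0) retry=(0,0)
3 | t1 CAS | counter=6 r=(5,6) succ=(1,0) retry=(0,0)
4 | t2 CAS | counter=7 r=(5,6) succ=(1,1) retry=(0,0)

counter=7 r=(5,6) succ=(1,1) retry=(0,0)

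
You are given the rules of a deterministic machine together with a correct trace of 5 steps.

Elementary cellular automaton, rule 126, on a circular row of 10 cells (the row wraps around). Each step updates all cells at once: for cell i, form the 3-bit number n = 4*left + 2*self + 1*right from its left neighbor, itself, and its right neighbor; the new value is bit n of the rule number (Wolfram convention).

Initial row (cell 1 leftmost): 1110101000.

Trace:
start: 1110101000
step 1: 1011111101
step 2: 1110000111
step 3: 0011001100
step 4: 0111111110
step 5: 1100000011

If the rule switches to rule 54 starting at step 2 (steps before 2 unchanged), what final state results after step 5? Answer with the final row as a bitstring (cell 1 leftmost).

(re-executing steps 2..5 under rule 54; state before step 2: 1011111101)
step 2: 0100000010
step 3: 1110000111
step 4: 0001001000
step 5: 0011111100

0011111100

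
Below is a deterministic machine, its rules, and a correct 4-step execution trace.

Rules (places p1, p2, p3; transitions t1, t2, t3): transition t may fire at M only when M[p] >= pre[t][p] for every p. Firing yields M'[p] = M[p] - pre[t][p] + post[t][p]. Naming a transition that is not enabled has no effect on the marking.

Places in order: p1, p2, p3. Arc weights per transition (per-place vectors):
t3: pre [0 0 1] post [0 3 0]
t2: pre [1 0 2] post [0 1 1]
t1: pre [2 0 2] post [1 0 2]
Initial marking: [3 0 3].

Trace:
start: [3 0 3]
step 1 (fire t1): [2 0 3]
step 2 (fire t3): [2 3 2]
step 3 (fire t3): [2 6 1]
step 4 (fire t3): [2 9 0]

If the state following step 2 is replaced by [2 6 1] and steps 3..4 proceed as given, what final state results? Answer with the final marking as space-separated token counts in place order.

2 9 0

state after step 2 := [2 6 1]
step 3 (fire t3): [2 9 0]
step 4 (fire t3): [2 9 0]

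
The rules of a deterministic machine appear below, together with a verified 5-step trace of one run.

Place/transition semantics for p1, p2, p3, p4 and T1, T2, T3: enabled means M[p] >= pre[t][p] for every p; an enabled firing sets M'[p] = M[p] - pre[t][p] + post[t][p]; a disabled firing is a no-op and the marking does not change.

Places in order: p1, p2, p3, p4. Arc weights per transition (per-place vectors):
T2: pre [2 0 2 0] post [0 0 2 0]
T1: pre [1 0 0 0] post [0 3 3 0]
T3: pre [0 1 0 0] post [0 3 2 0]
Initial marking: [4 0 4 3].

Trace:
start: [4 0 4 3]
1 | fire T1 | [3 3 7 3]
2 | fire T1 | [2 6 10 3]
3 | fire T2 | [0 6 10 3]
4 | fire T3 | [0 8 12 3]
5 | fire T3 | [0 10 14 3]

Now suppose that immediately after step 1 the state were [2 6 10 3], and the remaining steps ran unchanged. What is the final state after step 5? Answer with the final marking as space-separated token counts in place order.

state after step 1 := [2 6 10 3]
2 | fire T1 | [1 9 13 3]
3 | fire T2 | [1 9 13 3]
4 | fire T3 | [1 11 15 3]
5 | fire T3 | [1 13 17 3]

1 13 17 3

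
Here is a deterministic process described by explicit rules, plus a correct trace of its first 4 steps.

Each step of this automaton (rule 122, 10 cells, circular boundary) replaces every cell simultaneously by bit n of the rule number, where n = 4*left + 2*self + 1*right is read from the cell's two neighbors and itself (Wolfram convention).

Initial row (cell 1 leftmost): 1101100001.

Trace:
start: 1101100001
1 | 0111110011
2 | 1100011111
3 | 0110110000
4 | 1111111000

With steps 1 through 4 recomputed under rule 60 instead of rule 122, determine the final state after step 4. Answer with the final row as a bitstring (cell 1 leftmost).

1100010111

(re-executing steps 1..4 under rule 60; state before step 1: 1101100001)
1 | 0011010001
2 | 1010111001
3 | 0111100101
4 | 1100010111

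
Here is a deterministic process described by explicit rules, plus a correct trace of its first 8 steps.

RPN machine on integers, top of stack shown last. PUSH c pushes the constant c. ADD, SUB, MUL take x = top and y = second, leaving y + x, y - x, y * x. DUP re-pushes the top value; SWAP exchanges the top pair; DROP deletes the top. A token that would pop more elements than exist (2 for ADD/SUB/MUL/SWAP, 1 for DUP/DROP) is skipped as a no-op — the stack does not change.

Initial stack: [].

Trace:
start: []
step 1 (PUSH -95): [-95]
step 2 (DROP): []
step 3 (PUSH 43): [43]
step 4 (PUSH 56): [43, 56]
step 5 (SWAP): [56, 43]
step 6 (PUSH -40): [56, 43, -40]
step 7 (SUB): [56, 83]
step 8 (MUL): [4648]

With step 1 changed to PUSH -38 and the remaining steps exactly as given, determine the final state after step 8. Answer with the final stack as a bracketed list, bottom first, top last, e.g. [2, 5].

[4648]

(re-executing from step 1 with the substitution; state before step 1: [])
step 1 (PUSH -38): [-38]
step 2 (DROP): []
step 3 (PUSH 43): [43]
step 4 (PUSH 56): [43, 56]
step 5 (SWAP): [56, 43]
step 6 (PUSH -40): [56, 43, -40]
step 7 (SUB): [56, 83]
step 8 (MUL): [4648]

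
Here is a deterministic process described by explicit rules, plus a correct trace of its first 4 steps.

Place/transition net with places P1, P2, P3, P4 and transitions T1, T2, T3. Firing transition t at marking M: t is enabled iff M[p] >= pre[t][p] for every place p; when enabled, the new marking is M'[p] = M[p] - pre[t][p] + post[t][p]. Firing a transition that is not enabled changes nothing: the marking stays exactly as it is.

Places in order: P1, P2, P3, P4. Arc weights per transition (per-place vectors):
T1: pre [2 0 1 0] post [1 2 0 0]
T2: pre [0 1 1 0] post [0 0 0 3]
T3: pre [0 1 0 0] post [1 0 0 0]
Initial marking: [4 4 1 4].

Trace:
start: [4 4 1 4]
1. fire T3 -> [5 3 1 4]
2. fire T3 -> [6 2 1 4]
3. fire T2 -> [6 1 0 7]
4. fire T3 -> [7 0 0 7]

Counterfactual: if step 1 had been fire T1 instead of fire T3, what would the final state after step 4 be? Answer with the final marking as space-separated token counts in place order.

(re-executing from step 1 with the substitution; state before step 1: [4 4 1 4])
1. fire T1 -> [3 6 0 4]
2. fire T3 -> [4 5 0 4]
3. fire T2 -> [4 5 0 4]
4. fire T3 -> [5 4 0 4]

5 4 0 4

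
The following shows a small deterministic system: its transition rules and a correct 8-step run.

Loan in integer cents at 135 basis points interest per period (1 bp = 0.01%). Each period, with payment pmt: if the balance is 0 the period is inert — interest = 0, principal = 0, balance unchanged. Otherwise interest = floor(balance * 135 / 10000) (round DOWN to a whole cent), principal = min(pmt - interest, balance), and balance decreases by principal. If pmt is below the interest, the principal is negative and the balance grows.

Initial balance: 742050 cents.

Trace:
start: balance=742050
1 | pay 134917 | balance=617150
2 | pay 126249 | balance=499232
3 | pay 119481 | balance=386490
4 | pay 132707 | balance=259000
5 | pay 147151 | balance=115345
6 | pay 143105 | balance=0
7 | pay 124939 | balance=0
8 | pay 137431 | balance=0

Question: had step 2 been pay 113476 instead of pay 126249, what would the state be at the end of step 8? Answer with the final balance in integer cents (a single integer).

0

(re-executing from step 2 with the substitution; state before step 2: balance=617150)
2 | pay 113476 | balance=512005
3 | pay 119481 | balance=399436
4 | pay 132707 | balance=272121
5 | pay 147151 | balance=128643
6 | pay 143105 | balance=0
7 | pay 124939 | balance=0
8 | pay 137431 | balance=0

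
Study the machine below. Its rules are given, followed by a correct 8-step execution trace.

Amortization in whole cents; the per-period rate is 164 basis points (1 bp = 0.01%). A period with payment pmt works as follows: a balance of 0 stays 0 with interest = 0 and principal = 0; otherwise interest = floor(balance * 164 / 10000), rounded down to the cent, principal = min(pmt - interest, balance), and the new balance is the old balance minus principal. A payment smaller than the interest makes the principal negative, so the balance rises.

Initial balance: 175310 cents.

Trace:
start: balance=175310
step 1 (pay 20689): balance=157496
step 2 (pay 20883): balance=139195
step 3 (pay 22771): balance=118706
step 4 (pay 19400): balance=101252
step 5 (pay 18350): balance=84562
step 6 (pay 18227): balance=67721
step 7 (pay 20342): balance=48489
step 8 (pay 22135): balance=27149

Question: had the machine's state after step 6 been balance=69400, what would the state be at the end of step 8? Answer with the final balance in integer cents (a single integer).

state after step 6 := balance=69400
step 7 (pay 20342): balance=50196
step 8 (pay 22135): balance=28884

28884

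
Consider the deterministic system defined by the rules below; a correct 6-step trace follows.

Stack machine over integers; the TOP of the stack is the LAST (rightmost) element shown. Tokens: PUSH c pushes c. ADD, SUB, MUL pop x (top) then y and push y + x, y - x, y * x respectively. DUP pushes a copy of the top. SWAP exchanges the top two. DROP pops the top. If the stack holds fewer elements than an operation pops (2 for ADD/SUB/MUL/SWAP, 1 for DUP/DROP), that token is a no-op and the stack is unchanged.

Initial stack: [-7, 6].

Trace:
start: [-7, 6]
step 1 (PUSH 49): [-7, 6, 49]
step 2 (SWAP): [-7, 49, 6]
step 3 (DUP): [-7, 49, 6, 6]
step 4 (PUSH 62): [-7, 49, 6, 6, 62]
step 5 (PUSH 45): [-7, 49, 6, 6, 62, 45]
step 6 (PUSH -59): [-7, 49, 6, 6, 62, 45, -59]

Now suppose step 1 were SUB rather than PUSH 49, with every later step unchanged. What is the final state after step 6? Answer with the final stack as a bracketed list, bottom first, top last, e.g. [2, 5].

[-13, -13, 62, 45, -59]

(re-executing from step 1 with the substitution; state before step 1: [-7, 6])
step 1 (SUB): [-13]
step 2 (SWAP): [-13]
step 3 (DUP): [-13, -13]
step 4 (PUSH 62): [-13, -13, 62]
step 5 (PUSH 45): [-13, -13, 62, 45]
step 6 (PUSH -59): [-13, -13, 62, 45, -59]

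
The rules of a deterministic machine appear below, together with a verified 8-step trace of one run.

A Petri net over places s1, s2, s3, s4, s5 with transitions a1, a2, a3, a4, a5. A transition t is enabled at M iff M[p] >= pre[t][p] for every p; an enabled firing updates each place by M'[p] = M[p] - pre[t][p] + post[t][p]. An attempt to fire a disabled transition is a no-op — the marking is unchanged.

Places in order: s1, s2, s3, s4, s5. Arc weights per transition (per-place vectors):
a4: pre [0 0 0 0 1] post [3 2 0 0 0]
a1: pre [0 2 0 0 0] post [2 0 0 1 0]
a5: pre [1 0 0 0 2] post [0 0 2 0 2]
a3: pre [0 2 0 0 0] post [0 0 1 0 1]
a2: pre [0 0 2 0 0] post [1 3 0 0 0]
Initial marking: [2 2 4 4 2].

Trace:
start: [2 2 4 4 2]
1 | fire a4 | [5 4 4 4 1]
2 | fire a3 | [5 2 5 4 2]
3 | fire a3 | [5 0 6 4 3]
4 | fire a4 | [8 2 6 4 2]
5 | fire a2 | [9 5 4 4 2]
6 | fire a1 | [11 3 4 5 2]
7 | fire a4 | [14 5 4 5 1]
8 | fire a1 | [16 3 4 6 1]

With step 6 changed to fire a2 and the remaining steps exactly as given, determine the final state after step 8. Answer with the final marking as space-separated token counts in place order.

15 8 2 5 1

(re-executing from step 6 with the substitution; state before step 6: [9 5 4 4 2])
6 | fire a2 | [10 8 2 4 2]
7 | fire a4 | [13 10 2 4 1]
8 | fire a1 | [15 8 2 5 1]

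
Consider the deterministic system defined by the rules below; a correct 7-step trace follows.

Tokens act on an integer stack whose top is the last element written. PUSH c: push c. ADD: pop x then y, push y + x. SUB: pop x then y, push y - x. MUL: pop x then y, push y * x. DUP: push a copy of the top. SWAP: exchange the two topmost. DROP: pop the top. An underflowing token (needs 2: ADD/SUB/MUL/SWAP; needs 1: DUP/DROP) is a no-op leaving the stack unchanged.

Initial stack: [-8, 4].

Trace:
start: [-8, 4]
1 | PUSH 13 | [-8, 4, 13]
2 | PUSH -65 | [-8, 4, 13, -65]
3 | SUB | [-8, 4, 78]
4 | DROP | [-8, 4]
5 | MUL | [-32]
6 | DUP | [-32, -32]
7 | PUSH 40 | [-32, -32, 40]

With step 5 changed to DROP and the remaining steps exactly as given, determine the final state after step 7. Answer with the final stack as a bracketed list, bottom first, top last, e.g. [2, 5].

(re-executing from step 5 with the substitution; state before step 5: [-8, 4])
5 | DROP | [-8]
6 | DUP | [-8, -8]
7 | PUSH 40 | [-8, -8, 40]

[-8, -8, 40]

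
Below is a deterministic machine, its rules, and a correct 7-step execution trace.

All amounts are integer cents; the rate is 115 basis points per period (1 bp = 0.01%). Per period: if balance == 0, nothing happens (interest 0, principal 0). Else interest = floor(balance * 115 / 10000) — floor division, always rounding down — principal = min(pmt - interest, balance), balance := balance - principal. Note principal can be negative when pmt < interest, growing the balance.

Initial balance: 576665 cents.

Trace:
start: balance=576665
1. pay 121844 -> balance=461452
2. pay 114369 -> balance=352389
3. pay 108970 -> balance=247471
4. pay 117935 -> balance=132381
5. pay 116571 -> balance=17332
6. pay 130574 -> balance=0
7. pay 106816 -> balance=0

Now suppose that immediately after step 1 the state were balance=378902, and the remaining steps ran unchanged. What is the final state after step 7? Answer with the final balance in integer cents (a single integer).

0

state after step 1 := balance=378902
2. pay 114369 -> balance=268890
3. pay 108970 -> balance=163012
4. pay 117935 -> balance=46951
5. pay 116571 -> balance=0
6. pay 130574 -> balance=0
7. pay 106816 -> balance=0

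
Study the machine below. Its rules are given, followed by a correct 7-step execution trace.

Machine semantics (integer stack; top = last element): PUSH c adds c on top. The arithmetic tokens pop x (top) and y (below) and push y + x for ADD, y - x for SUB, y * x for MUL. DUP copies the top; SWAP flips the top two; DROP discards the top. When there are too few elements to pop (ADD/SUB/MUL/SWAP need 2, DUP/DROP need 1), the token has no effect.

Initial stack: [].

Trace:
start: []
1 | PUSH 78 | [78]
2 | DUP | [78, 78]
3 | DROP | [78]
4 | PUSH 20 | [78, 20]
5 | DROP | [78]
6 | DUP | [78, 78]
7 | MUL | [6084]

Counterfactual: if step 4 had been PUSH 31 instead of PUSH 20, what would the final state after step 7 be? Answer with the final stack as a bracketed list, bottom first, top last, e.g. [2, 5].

[6084]

(re-executing from step 4 with the substitution; state before step 4: [78])
4 | PUSH 31 | [78, 31]
5 | DROP | [78]
6 | DUP | [78, 78]
7 | MUL | [6084]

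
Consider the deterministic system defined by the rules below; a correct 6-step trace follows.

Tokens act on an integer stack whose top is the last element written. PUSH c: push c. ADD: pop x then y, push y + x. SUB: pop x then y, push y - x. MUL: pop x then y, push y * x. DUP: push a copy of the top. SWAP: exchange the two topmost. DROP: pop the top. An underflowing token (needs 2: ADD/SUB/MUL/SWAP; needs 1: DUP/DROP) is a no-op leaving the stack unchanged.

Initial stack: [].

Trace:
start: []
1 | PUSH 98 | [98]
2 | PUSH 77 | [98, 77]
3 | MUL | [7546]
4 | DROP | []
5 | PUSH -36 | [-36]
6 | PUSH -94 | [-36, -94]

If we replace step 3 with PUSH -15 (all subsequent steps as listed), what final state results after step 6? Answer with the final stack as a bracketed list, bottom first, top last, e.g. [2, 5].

(re-executing from step 3 with the substitution; state before step 3: [98, 77])
3 | PUSH -15 | [98, 77, -15]
4 | DROP | [98, 77]
5 | PUSH -36 | [98, 77, -36]
6 | PUSH -94 | [98, 77, -36, -94]

[98, 77, -36, -94]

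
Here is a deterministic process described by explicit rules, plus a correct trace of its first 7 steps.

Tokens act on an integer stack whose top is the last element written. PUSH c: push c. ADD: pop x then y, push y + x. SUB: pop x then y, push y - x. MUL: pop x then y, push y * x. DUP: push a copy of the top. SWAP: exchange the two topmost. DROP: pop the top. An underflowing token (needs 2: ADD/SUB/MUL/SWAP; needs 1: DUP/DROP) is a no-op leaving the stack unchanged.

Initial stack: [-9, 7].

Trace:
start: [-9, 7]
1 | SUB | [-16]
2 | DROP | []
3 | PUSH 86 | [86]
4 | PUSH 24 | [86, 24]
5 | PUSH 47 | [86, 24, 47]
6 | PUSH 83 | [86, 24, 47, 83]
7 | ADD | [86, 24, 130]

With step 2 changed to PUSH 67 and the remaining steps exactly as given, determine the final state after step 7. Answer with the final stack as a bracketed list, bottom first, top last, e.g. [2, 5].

(re-executing from step 2 with the substitution; state before step 2: [-16])
2 | PUSH 67 | [-16, 67]
3 | PUSH 86 | [-16, 67, 86]
4 | PUSH 24 | [-16, 67, 86, 24]
5 | PUSH 47 | [-16, 67, 86, 24, 47]
6 | PUSH 83 | [-16, 67, 86, 24, 47, 83]
7 | ADD | [-16, 67, 86, 24, 130]

[-16, 67, 86, 24, 130]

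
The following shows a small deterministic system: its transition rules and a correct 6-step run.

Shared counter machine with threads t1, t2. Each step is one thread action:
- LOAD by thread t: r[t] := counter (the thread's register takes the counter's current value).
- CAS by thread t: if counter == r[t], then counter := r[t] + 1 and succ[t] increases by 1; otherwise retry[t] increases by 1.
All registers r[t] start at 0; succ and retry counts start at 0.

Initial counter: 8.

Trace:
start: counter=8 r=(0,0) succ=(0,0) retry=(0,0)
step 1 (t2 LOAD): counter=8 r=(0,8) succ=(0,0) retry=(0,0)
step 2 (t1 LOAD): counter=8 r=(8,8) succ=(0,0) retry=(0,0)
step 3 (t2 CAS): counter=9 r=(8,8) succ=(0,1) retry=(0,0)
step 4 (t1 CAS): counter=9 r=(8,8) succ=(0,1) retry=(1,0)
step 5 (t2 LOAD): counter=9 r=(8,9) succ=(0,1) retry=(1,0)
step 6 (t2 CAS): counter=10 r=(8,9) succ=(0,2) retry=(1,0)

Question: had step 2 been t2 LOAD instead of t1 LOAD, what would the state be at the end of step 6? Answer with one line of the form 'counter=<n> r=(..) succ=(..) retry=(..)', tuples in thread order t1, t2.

(re-executing from step 2 with the substitution; state before step 2: counter=8 r=(0,8) succ=(0,0) retry=(0,0))
step 2 (t2 LOAD): counter=8 r=(0,8) succ=(0,0) retry=(0,0)
step 3 (t2 CAS): counter=9 r=(0,8) succ=(0,1) retry=(0,0)
step 4 (t1 CAS): counter=9 r=(0,8) succ=(0,1) retry=(1,0)
step 5 (t2 LOAD): counter=9 r=(0,9) succ=(0,1) retry=(1,0)
step 6 (t2 CAS): counter=10 r=(0,9) succ=(0,2) retry=(1,0)

counter=10 r=(0,9) succ=(0,2) retry=(1,0)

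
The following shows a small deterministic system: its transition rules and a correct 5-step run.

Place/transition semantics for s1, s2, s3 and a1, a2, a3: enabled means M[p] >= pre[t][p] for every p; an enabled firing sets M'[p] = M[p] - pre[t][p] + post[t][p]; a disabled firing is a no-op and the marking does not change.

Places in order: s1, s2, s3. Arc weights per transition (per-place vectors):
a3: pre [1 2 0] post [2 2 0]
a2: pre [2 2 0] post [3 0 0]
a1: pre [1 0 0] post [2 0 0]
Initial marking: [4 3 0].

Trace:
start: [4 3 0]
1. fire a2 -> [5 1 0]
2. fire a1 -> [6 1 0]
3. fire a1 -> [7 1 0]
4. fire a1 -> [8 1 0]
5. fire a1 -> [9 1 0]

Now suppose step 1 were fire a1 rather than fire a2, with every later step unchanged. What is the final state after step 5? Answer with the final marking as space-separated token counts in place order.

(re-executing from step 1 with the substitution; state before step 1: [4 3 0])
1. fire a1 -> [5 3 0]
2. fire a1 -> [6 3 0]
3. fire a1 -> [7 3 0]
4. fire a1 -> [8 3 0]
5. fire a1 -> [9 3 0]

9 3 0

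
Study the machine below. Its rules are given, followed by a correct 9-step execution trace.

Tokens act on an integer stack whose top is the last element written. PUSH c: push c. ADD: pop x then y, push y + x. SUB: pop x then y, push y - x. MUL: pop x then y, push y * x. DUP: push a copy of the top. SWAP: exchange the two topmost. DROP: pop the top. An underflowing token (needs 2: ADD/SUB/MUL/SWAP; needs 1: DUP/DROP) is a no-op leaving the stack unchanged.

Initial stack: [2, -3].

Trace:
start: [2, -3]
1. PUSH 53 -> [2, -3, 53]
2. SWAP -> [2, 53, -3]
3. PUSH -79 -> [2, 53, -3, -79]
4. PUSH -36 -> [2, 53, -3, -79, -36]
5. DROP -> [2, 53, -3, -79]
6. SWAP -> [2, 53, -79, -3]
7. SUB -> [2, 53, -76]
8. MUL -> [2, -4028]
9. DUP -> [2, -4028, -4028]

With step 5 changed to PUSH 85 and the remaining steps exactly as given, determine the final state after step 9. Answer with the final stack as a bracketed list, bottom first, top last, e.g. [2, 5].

(re-executing from step 5 with the substitution; state before step 5: [2, 53, -3, -79, -36])
5. PUSH 85 -> [2, 53, -3, -79, -36, 85]
6. SWAP -> [2, 53, -3, -79, 85, -36]
7. SUB -> [2, 53, -3, -79, 121]
8. MUL -> [2, 53, -3, -9559]
9. DUP -> [2, 53, -3, -9559, -9559]

[2, 53, -3, -9559, -9559]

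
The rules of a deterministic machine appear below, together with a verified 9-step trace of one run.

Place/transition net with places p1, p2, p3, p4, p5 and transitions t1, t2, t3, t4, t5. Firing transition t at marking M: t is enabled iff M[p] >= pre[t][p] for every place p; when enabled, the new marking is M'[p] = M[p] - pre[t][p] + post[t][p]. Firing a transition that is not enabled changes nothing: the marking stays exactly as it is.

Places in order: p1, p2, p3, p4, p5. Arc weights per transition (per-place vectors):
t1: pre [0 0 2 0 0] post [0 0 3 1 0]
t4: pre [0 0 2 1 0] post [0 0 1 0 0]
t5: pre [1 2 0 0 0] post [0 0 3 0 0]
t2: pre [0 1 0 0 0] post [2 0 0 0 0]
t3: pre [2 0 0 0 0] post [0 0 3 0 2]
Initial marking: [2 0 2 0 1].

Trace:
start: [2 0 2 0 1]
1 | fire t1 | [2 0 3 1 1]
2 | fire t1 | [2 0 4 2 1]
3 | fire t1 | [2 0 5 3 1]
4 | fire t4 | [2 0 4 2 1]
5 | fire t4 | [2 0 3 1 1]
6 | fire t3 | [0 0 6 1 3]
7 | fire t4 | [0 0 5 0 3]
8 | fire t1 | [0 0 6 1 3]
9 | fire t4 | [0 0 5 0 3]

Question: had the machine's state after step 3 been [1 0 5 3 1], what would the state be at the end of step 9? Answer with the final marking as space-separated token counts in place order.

1 0 2 0 1

state after step 3 := [1 0 5 3 1]
4 | fire t4 | [1 0 4 2 1]
5 | fire t4 | [1 0 3 1 1]
6 | fire t3 | [1 0 3 1 1]
7 | fire t4 | [1 0 2 0 1]
8 | fire t1 | [1 0 3 1 1]
9 | fire t4 | [1 0 2 0 1]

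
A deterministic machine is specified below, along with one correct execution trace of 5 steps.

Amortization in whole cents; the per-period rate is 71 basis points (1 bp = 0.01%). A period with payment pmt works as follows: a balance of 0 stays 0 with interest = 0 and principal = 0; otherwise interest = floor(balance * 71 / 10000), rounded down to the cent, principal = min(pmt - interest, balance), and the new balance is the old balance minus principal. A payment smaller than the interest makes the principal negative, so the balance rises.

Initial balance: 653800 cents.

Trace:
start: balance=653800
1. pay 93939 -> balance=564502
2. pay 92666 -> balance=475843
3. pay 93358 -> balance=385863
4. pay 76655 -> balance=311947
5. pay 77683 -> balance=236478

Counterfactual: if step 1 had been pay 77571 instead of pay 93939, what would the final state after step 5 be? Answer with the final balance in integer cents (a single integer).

253317

(re-executing from step 1 with the substitution; state before step 1: balance=653800)
1. pay 77571 -> balance=580870
2. pay 92666 -> balance=492328
3. pay 93358 -> balance=402465
4. pay 76655 -> balance=328667
5. pay 77683 -> balance=253317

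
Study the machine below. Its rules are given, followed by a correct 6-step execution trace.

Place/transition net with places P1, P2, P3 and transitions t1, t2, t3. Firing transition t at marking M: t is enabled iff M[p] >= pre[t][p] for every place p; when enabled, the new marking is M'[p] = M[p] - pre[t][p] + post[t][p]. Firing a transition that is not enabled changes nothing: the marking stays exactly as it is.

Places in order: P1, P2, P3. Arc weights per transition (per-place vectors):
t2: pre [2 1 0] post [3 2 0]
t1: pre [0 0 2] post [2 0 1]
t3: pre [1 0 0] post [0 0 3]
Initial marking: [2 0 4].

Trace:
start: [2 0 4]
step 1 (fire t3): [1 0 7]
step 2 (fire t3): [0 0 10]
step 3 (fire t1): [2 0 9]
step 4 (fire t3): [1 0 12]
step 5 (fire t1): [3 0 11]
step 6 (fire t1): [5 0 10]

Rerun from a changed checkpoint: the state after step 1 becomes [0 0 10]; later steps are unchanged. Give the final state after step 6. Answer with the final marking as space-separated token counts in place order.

state after step 1 := [0 0 10]
step 2 (fire t3): [0 0 10]
step 3 (fire t1): [2 0 9]
step 4 (fire t3): [1 0 12]
step 5 (fire t1): [3 0 11]
step 6 (fire t1): [5 0 10]

5 0 10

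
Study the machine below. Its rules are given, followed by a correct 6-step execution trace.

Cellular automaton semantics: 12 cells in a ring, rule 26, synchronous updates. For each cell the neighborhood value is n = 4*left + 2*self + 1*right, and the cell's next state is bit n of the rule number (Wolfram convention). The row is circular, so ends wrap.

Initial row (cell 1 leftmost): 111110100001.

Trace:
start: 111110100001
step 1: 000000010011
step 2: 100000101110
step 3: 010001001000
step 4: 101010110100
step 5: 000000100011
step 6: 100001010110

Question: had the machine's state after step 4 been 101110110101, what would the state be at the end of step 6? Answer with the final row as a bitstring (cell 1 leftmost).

110101010010

state after step 4 := 101110110101
step 5: 001000100001
step 6: 110101010010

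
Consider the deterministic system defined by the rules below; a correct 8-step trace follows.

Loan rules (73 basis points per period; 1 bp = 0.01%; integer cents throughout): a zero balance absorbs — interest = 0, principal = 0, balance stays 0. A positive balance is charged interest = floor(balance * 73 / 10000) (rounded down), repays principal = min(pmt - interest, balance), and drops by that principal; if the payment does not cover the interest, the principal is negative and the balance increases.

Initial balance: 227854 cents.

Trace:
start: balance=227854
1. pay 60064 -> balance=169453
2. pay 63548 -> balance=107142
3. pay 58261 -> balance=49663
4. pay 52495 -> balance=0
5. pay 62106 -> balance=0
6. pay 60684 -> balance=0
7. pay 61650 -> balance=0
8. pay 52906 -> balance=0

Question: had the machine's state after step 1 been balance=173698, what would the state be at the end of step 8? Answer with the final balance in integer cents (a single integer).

0

state after step 1 := balance=173698
2. pay 63548 -> balance=111417
3. pay 58261 -> balance=53969
4. pay 52495 -> balance=1867
5. pay 62106 -> balance=0
6. pay 60684 -> balance=0
7. pay 61650 -> balance=0
8. pay 52906 -> balance=0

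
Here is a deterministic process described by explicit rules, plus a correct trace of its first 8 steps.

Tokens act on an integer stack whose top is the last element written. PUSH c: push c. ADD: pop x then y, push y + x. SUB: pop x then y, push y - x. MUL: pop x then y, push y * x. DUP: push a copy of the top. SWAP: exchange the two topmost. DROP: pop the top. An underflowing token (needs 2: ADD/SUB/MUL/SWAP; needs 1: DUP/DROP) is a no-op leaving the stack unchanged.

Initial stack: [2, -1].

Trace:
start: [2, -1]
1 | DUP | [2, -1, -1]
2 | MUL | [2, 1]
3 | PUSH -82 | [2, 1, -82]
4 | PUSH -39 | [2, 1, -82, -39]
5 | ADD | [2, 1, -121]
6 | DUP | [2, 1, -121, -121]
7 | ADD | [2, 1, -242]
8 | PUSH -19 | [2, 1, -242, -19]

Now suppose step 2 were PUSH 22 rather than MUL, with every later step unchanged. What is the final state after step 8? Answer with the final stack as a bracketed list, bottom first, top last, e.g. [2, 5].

(re-executing from step 2 with the substitution; state before step 2: [2, -1, -1])
2 | PUSH 22 | [2, -1, -1, 22]
3 | PUSH -82 | [2, -1, -1, 22, -82]
4 | PUSH -39 | [2, -1, -1, 22, -82, -39]
5 | ADD | [2, -1, -1, 22, -121]
6 | DUP | [2, -1, -1, 22, -121, -121]
7 | ADD | [2, -1, -1, 22, -242]
8 | PUSH -19 | [2, -1, -1, 22, -242, -19]

[2, -1, -1, 22, -242, -19]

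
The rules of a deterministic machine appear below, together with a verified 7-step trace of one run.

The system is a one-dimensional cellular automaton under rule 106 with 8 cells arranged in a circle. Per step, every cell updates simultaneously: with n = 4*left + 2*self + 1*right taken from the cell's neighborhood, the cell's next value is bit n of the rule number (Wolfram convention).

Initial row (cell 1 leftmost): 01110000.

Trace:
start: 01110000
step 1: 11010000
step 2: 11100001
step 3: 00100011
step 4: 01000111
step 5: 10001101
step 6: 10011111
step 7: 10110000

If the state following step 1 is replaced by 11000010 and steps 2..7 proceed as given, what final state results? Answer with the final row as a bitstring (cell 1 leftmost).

10110110

state after step 1 := 11000010
step 2: 11000101
step 3: 01001011
step 4: 10010111
step 5: 10101100
step 6: 01011101
step 7: 10110110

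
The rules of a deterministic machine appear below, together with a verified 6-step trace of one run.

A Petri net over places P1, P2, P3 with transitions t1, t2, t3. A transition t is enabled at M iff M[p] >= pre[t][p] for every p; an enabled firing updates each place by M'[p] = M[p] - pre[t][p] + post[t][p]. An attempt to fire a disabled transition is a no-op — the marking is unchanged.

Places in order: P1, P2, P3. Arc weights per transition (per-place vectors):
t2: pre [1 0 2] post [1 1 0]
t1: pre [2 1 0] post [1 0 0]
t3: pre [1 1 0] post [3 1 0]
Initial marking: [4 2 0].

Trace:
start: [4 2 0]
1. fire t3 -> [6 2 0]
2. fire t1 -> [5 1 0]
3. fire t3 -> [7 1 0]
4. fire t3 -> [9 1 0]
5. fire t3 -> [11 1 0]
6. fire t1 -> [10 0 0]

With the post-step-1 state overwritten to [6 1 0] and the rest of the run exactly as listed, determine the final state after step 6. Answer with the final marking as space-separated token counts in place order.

5 0 0

state after step 1 := [6 1 0]
2. fire t1 -> [5 0 0]
3. fire t3 -> [5 0 0]
4. fire t3 -> [5 0 0]
5. fire t3 -> [5 0 0]
6. fire t1 -> [5 0 0]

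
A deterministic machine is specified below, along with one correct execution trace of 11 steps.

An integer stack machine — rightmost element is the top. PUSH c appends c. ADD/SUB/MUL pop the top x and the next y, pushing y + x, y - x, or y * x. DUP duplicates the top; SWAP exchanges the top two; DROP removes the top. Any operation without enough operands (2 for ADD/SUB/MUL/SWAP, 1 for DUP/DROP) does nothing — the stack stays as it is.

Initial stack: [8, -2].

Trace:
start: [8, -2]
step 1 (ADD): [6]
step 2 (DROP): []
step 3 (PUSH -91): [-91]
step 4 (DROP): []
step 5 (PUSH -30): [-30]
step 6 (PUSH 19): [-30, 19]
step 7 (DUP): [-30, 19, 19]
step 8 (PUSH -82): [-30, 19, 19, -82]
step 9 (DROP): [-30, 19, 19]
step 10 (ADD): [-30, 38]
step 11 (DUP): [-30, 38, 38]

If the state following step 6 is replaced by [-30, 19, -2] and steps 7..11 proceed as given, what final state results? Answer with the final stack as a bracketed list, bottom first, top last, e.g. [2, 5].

[-30, 19, -4, -4]

state after step 6 := [-30, 19, -2]
step 7 (DUP): [-30, 19, -2, -2]
step 8 (PUSH -82): [-30, 19, -2, -2, -82]
step 9 (DROP): [-30, 19, -2, -2]
step 10 (ADD): [-30, 19, -4]
step 11 (DUP): [-30, 19, -4, -4]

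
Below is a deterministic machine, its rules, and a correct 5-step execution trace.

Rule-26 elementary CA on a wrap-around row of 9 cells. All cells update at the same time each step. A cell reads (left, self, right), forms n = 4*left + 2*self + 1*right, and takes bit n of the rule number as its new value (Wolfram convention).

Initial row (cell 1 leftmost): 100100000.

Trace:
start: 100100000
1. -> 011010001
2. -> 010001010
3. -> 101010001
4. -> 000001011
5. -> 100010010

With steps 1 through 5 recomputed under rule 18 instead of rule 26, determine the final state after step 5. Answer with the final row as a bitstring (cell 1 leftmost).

(re-executing steps 1..5 under rule 18; state before step 1: 100100000)
1. -> 011010001
2. -> 000001010
3. -> 000010001
4. -> 100101010
5. -> 011000000

011000000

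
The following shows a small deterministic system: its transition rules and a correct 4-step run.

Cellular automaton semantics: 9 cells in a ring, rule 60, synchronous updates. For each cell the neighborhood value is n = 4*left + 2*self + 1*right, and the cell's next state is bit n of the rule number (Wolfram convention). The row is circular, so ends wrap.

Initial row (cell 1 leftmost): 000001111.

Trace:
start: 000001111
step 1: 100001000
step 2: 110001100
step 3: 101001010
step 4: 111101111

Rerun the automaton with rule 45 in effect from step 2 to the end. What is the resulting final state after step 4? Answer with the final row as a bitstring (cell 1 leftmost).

000110000

(re-executing steps 2..4 under rule 45; state before step 2: 100001000)
step 2: 101101010
step 3: 111011111
step 4: 000110000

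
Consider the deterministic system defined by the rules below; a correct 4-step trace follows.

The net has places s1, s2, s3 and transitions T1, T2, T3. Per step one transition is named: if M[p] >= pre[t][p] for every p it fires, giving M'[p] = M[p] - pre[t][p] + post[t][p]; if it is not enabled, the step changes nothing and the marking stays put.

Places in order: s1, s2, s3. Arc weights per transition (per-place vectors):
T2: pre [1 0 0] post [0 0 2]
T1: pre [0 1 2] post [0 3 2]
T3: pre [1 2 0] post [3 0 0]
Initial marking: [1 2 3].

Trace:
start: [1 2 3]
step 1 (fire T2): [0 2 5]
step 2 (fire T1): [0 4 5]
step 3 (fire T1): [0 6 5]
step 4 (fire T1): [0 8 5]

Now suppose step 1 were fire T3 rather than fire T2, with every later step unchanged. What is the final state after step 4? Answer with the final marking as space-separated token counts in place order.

3 0 3

(re-executing from step 1 with the substitution; state before step 1: [1 2 3])
step 1 (fire T3): [3 0 3]
step 2 (fire T1): [3 0 3]
step 3 (fire T1): [3 0 3]
step 4 (fire T1): [3 0 3]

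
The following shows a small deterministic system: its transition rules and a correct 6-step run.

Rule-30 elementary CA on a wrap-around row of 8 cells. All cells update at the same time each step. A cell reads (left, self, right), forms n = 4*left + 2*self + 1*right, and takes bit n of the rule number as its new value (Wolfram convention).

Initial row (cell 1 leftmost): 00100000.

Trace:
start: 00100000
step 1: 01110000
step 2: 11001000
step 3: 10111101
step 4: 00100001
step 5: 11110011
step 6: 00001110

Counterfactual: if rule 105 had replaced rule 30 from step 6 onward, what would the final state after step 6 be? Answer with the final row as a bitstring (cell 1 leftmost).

00010010

(re-executing step 6 under rule 105; state before step 6: 11110011)
step 6: 00010010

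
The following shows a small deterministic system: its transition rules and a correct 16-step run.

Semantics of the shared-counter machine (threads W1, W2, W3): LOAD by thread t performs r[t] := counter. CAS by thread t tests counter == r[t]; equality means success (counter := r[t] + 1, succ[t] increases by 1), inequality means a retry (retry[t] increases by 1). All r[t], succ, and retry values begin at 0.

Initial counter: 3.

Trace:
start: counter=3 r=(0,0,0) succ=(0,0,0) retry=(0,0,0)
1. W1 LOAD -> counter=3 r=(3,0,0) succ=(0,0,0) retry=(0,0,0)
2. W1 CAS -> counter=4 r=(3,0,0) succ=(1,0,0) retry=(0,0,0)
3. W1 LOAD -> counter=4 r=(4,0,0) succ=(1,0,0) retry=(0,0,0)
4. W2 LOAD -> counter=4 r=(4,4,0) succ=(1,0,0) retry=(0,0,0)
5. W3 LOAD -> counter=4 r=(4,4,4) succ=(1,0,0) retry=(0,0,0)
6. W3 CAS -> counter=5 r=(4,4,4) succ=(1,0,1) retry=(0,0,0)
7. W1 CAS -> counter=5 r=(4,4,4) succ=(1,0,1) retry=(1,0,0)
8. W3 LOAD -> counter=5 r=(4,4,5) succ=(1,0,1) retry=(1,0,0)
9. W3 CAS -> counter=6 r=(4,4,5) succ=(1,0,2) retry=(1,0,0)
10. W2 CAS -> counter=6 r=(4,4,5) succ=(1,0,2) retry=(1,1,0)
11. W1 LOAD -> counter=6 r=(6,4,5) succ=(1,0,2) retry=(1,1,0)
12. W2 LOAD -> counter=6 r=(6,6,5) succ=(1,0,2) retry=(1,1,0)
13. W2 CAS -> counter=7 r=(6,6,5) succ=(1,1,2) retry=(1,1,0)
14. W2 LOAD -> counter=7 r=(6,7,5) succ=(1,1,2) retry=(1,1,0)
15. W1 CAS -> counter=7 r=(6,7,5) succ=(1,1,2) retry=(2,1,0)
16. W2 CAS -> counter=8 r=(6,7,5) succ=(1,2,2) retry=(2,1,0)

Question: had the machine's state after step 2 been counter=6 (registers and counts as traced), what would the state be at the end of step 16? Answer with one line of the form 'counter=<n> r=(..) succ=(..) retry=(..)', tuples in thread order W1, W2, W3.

counter=10 r=(8,9,7) succ=(1,2,2) retry=(2,1,0)

state after step 2 := counter=6 r=(3,0,0) succ=(1,0,0) retry=(0,0,0)
3. W1 LOAD -> counter=6 r=(6,0,0) succ=(1,0,0) retry=(0,0,0)
4. W2 LOAD -> counter=6 r=(6,6,0) succ=(1,0,0) retry=(0,0,0)
5. W3 LOAD -> counter=6 r=(6,6,6) succ=(1,0,0) retry=(0,0,0)
6. W3 CAS -> counter=7 r=(6,6,6) succ=(1,0,1) retry=(0,0,0)
7. W1 CAS -> counter=7 r=(6,6,6) succ=(1,0,1) retry=(1,0,0)
8. W3 LOAD -> counter=7 r=(6,6,7) succ=(1,0,1) retry=(1,0,0)
9. W3 CAS -> counter=8 r=(6,6,7) succ=(1,0,2) retry=(1,0,0)
10. W2 CAS -> counter=8 r=(6,6,7) succ=(1,0,2) retry=(1,1,0)
11. W1 LOAD -> counter=8 r=(8,6,7) succ=(1,0,2) retry=(1,1,0)
12. W2 LOAD -> counter=8 r=(8,8,7) succ=(1,0,2) retry=(1,1,0)
13. W2 CAS -> counter=9 r=(8,8,7) succ=(1,1,2) retry=(1,1,0)
14. W2 LOAD -> counter=9 r=(8,9,7) succ=(1,1,2) retry=(1,1,0)
15. W1 CAS -> counter=9 r=(8,9,7) succ=(1,1,2) retry=(2,1,0)
16. W2 CAS -> counter=10 r=(8,9,7) succ=(1,2,2) retry=(2,1,0)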